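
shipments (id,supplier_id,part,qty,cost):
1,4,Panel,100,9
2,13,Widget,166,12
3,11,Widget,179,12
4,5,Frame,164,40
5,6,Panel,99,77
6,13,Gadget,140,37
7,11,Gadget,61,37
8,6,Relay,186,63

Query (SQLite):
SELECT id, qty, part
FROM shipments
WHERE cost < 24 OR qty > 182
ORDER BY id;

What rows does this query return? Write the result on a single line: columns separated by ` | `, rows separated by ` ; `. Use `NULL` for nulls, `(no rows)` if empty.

1 | 100 | Panel ; 2 | 166 | Widget ; 3 | 179 | Widget ; 8 | 186 | Relay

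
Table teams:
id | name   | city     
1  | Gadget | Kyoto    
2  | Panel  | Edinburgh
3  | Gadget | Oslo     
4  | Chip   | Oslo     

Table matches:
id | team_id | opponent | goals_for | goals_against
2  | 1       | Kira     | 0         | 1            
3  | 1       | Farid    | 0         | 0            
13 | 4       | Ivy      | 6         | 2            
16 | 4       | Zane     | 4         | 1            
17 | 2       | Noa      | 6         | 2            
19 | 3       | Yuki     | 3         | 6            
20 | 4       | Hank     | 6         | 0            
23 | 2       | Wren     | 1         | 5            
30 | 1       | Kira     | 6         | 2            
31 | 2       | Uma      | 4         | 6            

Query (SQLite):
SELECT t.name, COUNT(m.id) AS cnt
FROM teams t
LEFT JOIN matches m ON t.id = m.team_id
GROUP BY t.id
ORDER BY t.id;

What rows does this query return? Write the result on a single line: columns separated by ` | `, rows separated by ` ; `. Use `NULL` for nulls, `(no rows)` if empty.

LEFT JOIN keeps every teams row; unmatched ones get NULL for matches columns.
Group by teams.id and compute COUNT(m.id). COUNT(col) of an all-NULL group is 0.
  1: ids {2, 3, 30} → COUNT(m.id)=3
  2: ids {17, 23, 31} → COUNT(m.id)=3
  3: ids {19} → COUNT(m.id)=1
  4: ids {13, 16, 20} → COUNT(m.id)=3

Gadget | 3 ; Panel | 3 ; Gadget | 1 ; Chip | 3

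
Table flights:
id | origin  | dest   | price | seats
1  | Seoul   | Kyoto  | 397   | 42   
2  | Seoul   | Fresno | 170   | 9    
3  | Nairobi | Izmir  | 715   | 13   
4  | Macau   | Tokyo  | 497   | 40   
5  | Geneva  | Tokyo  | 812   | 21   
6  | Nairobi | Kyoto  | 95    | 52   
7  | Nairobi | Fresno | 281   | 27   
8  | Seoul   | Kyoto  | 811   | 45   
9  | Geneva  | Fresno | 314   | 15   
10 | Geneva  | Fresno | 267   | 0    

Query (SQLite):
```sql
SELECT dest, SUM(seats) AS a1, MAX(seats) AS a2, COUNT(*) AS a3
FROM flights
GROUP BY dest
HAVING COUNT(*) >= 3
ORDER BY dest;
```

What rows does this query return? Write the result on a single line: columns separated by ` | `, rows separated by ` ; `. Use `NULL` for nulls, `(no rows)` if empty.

Fresno | 51 | 27 | 4 ; Kyoto | 139 | 52 | 3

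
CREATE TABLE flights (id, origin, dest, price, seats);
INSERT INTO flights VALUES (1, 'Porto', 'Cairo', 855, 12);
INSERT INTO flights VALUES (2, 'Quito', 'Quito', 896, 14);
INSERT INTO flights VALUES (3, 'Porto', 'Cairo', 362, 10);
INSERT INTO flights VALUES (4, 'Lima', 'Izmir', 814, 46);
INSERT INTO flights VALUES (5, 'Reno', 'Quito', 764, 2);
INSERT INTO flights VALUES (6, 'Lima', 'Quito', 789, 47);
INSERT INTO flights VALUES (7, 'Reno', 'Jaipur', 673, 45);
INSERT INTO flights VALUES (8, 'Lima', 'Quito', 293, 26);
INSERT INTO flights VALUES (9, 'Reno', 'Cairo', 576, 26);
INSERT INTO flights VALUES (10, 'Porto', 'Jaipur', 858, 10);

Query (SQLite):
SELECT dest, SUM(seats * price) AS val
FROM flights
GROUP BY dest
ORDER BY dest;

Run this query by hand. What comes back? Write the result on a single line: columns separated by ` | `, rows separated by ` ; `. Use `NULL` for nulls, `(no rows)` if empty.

Cairo | 28856 ; Izmir | 37444 ; Jaipur | 38865 ; Quito | 58773

For each row compute seats * price.
Group by dest; take SUM of the expression per group.
  Cairo: ids {1, 3, 9} → SUM(seats * price)=28856
  Izmir: ids {4} → SUM(seats * price)=37444
  Jaipur: ids {7, 10} → SUM(seats * price)=38865
  Quito: ids {2, 5, 6, 8} → SUM(seats * price)=58773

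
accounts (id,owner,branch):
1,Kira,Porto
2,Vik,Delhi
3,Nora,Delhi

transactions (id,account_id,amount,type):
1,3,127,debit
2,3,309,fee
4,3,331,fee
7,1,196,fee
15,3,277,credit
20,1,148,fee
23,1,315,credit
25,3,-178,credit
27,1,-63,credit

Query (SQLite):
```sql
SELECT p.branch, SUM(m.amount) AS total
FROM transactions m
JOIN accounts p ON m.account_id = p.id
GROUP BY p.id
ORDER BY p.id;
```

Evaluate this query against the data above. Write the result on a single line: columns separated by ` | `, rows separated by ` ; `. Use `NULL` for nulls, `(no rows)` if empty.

Porto | 596 ; Delhi | 866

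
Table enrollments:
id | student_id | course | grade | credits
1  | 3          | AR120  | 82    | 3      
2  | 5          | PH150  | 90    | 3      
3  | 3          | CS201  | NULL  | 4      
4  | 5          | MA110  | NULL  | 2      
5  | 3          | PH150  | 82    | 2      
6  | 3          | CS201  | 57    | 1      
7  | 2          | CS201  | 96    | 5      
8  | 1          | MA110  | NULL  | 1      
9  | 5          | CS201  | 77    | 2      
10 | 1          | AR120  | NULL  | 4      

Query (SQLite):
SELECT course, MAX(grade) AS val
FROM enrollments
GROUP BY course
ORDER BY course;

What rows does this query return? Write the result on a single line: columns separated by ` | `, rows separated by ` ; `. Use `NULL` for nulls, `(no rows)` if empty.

AR120 | 82 ; CS201 | 96 ; MA110 | NULL ; PH150 | 90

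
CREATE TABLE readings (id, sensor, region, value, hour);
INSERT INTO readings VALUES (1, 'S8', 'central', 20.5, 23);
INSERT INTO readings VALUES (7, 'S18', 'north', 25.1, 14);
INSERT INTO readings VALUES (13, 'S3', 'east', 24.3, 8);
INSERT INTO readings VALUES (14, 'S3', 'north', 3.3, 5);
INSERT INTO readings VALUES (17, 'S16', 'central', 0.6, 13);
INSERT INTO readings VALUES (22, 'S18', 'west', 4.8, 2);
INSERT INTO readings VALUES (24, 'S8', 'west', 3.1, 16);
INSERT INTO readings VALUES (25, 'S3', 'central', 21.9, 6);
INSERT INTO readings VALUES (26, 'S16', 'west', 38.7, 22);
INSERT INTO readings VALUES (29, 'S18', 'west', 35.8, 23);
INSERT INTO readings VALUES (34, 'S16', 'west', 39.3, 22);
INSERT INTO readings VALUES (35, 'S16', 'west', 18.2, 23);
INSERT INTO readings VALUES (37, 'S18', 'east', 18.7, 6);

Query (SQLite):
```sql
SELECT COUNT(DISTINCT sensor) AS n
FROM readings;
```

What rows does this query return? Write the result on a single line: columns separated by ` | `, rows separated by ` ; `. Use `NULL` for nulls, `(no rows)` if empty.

Count distinct non-NULL sensor values.

4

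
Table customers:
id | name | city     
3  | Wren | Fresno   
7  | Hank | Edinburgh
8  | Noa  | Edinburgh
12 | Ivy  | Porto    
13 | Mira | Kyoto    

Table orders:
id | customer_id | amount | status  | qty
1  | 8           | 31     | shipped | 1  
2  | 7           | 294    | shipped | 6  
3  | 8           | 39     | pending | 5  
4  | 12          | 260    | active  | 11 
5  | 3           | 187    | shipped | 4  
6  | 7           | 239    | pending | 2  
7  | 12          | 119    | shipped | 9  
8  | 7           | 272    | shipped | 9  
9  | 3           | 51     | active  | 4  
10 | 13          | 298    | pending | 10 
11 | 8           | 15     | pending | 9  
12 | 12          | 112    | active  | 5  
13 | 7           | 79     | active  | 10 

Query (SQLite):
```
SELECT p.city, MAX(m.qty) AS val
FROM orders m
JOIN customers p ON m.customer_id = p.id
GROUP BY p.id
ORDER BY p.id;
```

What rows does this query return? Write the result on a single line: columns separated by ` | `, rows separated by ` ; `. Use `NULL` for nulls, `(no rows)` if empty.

Join each orders row to its customers via customer_id.
Group joined rows by customers.id; compute MAX(m.qty) per group.
  3: ids {5, 9} → MAX(m.qty)=4
  7: ids {2, 6, 8, 13} → MAX(m.qty)=10
  8: ids {1, 3, 11} → MAX(m.qty)=9
  12: ids {4, 7, 12} → MAX(m.qty)=11
  13: ids {10} → MAX(m.qty)=10

Fresno | 4 ; Edinburgh | 10 ; Edinburgh | 9 ; Porto | 11 ; Kyoto | 10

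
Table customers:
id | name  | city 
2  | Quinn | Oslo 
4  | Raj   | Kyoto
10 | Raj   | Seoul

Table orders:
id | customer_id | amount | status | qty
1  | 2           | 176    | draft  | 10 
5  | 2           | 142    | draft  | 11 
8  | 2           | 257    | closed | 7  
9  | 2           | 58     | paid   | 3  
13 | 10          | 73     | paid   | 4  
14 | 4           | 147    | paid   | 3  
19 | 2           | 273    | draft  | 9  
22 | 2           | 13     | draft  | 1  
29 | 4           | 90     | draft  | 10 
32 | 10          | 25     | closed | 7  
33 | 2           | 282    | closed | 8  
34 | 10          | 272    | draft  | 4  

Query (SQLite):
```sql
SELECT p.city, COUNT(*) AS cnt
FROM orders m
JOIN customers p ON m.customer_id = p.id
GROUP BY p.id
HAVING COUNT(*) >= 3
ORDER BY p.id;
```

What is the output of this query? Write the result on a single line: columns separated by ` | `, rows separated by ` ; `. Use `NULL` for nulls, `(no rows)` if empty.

Oslo | 7 ; Seoul | 3

Join each orders row to its customers via customer_id.
Group joined rows by customers.id; compute COUNT(*) per group.
HAVING: keep groups with count ≥ 3.
  2: ids {1, 5, 8, 9, 19, 22, 33} → COUNT(*)=7
  4: ids {14, 29} → COUNT(*)=2
  10: ids {13, 32, 34} → COUNT(*)=3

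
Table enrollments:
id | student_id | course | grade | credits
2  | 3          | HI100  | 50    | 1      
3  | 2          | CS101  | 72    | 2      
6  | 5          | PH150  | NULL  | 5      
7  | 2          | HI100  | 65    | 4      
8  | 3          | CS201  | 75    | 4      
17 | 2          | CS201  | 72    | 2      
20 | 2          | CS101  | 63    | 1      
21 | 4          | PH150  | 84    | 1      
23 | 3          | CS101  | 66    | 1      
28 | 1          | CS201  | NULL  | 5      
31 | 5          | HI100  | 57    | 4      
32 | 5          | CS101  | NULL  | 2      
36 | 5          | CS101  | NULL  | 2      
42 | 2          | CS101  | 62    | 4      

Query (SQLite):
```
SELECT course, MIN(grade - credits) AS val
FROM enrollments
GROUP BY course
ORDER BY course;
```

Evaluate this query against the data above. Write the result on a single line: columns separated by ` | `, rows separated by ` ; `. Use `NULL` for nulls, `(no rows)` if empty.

For each row compute grade - credits.
Group by course; take MIN of the expression per group.
  CS101: ids {3, 20, 23, 32, 36, 42} → MIN(grade - credits)=58
  CS201: ids {8, 17, 28} → MIN(grade - credits)=70
  HI100: ids {2, 7, 31} → MIN(grade - credits)=49
  PH150: ids {6, 21} → MIN(grade - credits)=83

CS101 | 58 ; CS201 | 70 ; HI100 | 49 ; PH150 | 83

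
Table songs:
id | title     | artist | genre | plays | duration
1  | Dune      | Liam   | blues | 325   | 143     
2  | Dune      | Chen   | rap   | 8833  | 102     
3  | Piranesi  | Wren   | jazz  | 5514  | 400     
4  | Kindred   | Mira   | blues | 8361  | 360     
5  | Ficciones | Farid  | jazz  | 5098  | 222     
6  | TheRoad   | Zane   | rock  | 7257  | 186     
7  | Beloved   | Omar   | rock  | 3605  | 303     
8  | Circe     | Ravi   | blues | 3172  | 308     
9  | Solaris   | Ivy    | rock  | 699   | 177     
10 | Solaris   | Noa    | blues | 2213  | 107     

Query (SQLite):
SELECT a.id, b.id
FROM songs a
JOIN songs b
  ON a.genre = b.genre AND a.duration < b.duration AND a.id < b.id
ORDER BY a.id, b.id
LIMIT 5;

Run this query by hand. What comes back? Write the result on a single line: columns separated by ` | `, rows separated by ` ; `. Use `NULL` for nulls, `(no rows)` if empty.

1 | 4 ; 1 | 8 ; 6 | 7

Pairs (a,b) with same genre, a.duration < b.duration, a.id < b.id.
genre groups: blues:{1,4,8,10} jazz:{3,5} rap:{2} rock:{6,7,9}
Ordered by (a.id, b.id); first 5.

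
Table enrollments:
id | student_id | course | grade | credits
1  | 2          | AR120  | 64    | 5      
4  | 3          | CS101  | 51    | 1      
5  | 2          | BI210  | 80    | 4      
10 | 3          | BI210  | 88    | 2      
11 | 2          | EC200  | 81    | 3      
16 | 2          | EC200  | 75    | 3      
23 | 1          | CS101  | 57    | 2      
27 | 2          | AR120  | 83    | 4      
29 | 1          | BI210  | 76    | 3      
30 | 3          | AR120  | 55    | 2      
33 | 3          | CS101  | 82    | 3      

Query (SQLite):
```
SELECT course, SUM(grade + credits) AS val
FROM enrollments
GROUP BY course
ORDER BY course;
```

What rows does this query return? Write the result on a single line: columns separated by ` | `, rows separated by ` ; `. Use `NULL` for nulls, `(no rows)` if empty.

AR120 | 213 ; BI210 | 253 ; CS101 | 196 ; EC200 | 162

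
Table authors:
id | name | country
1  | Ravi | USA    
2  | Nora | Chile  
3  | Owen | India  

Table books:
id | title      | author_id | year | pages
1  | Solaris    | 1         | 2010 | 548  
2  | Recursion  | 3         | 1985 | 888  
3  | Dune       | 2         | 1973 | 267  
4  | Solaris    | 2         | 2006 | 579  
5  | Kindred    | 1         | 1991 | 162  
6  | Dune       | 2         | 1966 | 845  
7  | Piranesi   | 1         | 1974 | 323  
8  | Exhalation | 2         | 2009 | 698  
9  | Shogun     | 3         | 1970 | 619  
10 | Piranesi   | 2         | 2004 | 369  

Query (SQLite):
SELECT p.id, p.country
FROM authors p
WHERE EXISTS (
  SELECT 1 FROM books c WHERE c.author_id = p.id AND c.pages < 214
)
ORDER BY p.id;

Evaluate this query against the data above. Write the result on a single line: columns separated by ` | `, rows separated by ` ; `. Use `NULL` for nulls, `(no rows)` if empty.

For each authors row, check whether any books with matching author_id has pages < 214.
Keep rows where that is true.

1 | USA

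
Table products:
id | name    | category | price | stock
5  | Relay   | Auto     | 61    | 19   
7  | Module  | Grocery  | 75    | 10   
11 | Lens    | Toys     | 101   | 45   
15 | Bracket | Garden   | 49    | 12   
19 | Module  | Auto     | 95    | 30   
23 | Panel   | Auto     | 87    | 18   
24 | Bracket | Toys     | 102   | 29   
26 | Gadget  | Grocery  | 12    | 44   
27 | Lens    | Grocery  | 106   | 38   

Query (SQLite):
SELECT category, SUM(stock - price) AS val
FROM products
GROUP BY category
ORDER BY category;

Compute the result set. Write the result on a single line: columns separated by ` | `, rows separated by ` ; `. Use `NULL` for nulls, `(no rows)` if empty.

For each row compute stock - price.
Group by category; take SUM of the expression per group.
  Auto: ids {5, 19, 23} → SUM(stock - price)=-176
  Garden: ids {15} → SUM(stock - price)=-37
  Grocery: ids {7, 26, 27} → SUM(stock - price)=-101
  Toys: ids {11, 24} → SUM(stock - price)=-129

Auto | -176 ; Garden | -37 ; Grocery | -101 ; Toys | -129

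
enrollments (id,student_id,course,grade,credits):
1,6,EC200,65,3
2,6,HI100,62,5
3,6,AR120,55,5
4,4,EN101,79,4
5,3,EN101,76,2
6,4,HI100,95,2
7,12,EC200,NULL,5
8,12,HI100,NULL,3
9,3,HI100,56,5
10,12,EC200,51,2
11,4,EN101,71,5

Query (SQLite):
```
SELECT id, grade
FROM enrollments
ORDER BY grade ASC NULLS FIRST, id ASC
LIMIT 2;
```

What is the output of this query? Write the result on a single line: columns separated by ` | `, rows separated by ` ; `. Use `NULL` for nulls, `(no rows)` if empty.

7 | NULL ; 8 | NULL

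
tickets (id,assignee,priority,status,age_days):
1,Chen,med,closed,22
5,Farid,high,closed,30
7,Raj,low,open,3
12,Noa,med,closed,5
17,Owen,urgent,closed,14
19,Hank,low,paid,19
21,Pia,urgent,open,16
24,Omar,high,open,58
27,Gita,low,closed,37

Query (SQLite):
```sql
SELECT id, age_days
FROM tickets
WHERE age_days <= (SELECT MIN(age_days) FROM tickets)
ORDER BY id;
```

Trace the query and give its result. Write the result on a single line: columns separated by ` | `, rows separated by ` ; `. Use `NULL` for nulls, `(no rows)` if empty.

Scalar subquery: MIN(age_days) over all tickets rows = 3.
Keep rows where age_days <= that value.

7 | 3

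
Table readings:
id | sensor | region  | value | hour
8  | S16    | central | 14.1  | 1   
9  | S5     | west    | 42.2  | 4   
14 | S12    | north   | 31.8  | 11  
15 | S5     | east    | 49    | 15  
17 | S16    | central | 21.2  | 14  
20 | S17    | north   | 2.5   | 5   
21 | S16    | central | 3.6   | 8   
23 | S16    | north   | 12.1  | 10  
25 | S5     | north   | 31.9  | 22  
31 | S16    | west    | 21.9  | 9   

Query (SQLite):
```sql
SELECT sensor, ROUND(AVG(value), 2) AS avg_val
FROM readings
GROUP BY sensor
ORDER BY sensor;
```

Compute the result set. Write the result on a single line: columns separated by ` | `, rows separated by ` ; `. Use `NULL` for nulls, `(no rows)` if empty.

S12 | 31.8 ; S16 | 14.58 ; S17 | 2.5 ; S5 | 41.03

Partition readings by sensor; compute ROUND(AVG(value), 2) within each group.
  S12: ids {14} → ROUND(AVG(value), 2)=31.8
  S16: ids {8, 17, 21, 23, 31} → ROUND(AVG(value), 2)=14.58
  S17: ids {20} → ROUND(AVG(value), 2)=2.5
  S5: ids {9, 15, 25} → ROUND(AVG(value), 2)=41.03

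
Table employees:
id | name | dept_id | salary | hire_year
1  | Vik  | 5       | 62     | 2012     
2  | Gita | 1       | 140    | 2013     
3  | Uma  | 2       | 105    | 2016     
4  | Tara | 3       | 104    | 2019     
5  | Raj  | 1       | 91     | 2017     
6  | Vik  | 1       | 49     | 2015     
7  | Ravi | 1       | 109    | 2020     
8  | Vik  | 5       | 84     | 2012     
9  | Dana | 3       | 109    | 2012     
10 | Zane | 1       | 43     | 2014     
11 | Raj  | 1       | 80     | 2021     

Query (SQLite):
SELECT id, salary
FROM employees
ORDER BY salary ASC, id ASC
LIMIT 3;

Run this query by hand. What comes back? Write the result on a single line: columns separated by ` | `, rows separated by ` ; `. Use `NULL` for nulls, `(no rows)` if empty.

10 | 43 ; 6 | 49 ; 1 | 62

Sort by salary asc, tiebreak id asc: (43, id=10), (49, id=6), (62, id=1), (80, id=11), (84, id=8), (91, id=5) …. Take first 3.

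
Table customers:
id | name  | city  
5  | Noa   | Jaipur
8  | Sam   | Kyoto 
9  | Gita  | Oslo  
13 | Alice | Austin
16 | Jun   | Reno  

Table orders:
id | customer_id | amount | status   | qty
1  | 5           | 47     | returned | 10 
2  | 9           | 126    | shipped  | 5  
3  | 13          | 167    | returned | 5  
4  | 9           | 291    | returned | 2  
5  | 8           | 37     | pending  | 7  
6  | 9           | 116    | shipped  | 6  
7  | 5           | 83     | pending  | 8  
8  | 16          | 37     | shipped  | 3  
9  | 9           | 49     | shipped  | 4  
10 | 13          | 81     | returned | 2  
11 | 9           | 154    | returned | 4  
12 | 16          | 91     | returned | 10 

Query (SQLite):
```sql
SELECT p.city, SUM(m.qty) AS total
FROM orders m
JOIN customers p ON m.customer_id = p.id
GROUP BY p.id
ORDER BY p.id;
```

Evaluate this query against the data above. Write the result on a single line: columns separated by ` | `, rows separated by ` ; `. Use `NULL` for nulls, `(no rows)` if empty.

Jaipur | 18 ; Kyoto | 7 ; Oslo | 21 ; Austin | 7 ; Reno | 13

Join each orders row to its customers via customer_id.
Group joined rows by customers.id; compute SUM(m.qty) per group.
  5: ids {1, 7} → SUM(m.qty)=18
  8: ids {5} → SUM(m.qty)=7
  9: ids {2, 4, 6, 9, 11} → SUM(m.qty)=21
  13: ids {3, 10} → SUM(m.qty)=7
  16: ids {8, 12} → SUM(m.qty)=13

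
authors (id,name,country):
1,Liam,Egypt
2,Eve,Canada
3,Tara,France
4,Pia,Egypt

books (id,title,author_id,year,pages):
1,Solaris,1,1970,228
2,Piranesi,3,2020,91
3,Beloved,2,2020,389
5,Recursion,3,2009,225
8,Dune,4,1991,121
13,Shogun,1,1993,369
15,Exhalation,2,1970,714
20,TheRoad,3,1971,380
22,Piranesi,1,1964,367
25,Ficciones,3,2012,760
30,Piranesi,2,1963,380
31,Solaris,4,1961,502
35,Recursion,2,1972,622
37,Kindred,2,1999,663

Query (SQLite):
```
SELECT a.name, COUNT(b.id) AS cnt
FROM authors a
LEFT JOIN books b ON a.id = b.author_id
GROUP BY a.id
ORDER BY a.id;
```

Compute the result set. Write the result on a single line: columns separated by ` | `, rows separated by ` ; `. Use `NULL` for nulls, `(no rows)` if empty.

Liam | 3 ; Eve | 5 ; Tara | 4 ; Pia | 2

LEFT JOIN keeps every authors row; unmatched ones get NULL for books columns.
Group by authors.id and compute COUNT(b.id). COUNT(col) of an all-NULL group is 0.
  1: ids {1, 13, 22} → COUNT(b.id)=3
  2: ids {3, 15, 30, 35, 37} → COUNT(b.id)=5
  3: ids {2, 5, 20, 25} → COUNT(b.id)=4
  4: ids {8, 31} → COUNT(b.id)=2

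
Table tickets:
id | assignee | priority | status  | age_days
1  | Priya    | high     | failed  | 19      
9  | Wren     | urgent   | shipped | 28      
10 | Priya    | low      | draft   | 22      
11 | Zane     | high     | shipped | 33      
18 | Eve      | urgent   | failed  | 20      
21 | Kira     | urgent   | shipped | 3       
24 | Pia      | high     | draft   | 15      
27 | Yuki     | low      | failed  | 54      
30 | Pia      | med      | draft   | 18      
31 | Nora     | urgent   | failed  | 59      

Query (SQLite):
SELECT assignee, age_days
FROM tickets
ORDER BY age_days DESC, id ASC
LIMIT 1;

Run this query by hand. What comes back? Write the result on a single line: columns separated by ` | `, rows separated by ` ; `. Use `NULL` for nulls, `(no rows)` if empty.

Nora | 59

Sort by age_days desc, tiebreak id asc: (59, id=31), (54, id=27), (33, id=11), (28, id=9) …. Take first 1.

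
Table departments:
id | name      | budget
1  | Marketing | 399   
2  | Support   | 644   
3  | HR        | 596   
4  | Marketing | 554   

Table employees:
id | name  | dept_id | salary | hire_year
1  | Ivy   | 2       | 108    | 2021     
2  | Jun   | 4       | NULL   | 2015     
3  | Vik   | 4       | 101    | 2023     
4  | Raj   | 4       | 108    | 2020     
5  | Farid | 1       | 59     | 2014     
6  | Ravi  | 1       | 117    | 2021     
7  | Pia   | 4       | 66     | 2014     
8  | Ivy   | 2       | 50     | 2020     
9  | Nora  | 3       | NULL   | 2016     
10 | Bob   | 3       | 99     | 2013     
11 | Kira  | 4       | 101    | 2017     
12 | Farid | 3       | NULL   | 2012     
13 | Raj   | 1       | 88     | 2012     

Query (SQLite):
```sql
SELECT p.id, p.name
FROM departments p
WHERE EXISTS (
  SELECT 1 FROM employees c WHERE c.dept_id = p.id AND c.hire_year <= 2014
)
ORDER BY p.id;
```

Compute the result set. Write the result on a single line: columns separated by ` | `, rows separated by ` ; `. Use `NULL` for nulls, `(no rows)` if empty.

For each departments row, check whether any employees with matching dept_id has hire_year <= 2014.
Keep rows where that is true.

1 | Marketing ; 3 | HR ; 4 | Marketing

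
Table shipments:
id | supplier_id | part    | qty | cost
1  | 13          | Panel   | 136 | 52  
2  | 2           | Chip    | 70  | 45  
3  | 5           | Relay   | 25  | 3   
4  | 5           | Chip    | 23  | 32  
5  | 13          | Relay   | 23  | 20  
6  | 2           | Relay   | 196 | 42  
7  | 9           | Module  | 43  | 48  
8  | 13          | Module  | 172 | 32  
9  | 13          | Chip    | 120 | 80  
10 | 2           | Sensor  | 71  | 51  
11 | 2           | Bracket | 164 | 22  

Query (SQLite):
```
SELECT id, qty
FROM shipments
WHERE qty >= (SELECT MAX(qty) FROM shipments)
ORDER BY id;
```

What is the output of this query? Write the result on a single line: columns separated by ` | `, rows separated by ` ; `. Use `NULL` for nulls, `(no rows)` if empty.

Scalar subquery: MAX(qty) over all shipments rows = 196.
Keep rows where qty >= that value.

6 | 196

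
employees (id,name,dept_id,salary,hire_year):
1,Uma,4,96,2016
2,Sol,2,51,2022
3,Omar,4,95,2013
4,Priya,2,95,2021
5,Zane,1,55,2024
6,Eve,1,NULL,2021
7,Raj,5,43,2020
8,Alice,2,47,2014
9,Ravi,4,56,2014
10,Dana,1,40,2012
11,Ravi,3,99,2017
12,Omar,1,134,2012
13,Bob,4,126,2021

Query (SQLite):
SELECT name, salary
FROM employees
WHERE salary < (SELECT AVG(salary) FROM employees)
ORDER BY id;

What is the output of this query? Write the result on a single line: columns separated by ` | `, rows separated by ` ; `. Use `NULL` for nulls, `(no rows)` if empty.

Sol | 51 ; Zane | 55 ; Raj | 43 ; Alice | 47 ; Ravi | 56 ; Dana | 40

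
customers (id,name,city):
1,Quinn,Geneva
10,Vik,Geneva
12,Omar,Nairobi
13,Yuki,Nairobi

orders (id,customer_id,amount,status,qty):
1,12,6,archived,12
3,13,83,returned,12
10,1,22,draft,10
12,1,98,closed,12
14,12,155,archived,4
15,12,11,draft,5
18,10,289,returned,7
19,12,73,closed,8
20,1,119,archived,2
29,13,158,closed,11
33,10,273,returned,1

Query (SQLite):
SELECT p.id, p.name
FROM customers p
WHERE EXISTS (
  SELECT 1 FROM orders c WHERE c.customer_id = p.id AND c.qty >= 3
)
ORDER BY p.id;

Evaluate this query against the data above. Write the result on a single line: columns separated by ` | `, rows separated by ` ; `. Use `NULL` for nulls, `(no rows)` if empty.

1 | Quinn ; 10 | Vik ; 12 | Omar ; 13 | Yuki

For each customers row, check whether any orders with matching customer_id has qty >= 3.
Keep rows where that is true.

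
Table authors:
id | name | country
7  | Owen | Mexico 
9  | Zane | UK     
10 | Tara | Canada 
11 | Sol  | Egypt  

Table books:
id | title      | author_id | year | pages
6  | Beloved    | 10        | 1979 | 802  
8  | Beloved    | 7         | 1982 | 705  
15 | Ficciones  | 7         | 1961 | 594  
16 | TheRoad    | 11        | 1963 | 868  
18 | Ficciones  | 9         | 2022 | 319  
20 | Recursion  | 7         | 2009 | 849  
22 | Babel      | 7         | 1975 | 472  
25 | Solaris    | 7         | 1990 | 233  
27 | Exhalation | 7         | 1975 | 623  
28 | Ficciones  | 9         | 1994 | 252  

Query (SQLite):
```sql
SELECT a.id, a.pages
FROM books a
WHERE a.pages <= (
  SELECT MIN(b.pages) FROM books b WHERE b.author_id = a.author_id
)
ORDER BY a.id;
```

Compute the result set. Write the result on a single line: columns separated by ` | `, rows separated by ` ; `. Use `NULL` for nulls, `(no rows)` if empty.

6 | 802 ; 16 | 868 ; 25 | 233 ; 28 | 252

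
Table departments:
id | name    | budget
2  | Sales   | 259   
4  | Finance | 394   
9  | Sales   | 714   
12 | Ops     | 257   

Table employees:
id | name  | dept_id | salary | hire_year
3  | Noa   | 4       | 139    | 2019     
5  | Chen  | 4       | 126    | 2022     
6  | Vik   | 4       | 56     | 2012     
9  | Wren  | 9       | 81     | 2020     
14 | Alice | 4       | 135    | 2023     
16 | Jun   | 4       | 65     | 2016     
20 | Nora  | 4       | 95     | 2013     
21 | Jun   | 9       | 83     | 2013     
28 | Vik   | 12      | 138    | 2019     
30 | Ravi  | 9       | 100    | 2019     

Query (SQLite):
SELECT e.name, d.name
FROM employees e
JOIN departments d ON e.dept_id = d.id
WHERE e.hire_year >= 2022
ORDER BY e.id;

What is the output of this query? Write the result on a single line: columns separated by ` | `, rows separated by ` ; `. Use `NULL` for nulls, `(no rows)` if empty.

Chen | Finance ; Alice | Finance

Each employees row matches the departments row where dept_id = departments.id.
Then keep rows with e.hire_year >= 2022.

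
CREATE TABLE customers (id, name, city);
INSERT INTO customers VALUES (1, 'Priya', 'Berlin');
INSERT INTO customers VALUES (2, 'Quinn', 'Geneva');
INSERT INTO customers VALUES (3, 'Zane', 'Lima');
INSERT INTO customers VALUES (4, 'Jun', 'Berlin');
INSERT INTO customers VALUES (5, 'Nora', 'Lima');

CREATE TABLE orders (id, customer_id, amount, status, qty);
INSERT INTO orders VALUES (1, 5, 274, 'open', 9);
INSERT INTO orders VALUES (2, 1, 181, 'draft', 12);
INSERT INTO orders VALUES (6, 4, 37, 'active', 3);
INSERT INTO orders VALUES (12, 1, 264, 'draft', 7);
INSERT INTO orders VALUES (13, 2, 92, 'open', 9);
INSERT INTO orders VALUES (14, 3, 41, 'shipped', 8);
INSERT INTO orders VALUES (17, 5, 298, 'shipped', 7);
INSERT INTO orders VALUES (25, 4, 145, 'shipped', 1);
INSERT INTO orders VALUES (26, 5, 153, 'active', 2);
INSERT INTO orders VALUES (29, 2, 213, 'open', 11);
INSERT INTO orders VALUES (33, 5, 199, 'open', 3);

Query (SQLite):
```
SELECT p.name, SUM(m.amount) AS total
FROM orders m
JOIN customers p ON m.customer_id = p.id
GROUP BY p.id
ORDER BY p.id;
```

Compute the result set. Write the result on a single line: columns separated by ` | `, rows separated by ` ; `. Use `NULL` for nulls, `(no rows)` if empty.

Priya | 445 ; Quinn | 305 ; Zane | 41 ; Jun | 182 ; Nora | 924

Join each orders row to its customers via customer_id.
Group joined rows by customers.id; compute SUM(m.amount) per group.
  1: ids {2, 12} → SUM(m.amount)=445
  2: ids {13, 29} → SUM(m.amount)=305
  3: ids {14} → SUM(m.amount)=41
  4: ids {6, 25} → SUM(m.amount)=182
  5: ids {1, 17, 26, 33} → SUM(m.amount)=924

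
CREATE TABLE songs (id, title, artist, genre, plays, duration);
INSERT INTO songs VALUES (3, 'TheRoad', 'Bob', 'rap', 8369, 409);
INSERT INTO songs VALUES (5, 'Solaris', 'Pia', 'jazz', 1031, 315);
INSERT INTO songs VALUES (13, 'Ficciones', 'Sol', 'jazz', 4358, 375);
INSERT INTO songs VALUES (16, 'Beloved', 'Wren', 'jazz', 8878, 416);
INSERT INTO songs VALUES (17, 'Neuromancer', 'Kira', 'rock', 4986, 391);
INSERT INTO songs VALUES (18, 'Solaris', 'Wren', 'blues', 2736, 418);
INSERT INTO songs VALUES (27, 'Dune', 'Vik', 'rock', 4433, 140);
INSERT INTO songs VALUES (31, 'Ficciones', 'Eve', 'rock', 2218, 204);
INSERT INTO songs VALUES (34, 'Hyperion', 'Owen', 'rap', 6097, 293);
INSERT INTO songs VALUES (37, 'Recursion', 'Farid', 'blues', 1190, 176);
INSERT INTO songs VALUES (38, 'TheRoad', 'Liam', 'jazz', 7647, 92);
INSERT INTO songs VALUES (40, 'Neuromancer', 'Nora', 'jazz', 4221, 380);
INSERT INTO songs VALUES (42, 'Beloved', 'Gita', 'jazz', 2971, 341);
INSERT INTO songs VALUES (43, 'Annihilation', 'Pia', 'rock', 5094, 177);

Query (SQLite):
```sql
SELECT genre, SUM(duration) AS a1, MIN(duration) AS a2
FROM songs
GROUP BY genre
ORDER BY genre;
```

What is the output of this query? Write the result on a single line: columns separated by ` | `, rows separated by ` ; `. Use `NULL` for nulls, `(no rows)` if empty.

blues | 594 | 176 ; jazz | 1919 | 92 ; rap | 702 | 293 ; rock | 912 | 140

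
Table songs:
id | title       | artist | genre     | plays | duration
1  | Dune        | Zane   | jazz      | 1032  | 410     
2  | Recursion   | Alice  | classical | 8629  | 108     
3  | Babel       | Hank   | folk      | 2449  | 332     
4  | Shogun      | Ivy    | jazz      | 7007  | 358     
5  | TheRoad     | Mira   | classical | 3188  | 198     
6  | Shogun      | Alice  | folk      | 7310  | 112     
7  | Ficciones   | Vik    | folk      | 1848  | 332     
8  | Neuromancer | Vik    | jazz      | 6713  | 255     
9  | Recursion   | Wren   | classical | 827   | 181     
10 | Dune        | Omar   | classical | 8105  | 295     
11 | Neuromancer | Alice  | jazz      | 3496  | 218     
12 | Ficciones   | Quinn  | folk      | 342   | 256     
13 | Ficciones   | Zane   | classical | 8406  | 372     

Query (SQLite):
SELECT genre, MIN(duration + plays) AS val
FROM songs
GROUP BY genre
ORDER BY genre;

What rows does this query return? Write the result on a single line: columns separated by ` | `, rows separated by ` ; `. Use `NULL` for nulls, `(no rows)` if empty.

For each row compute duration + plays.
Group by genre; take MIN of the expression per group.
  classical: ids {2, 5, 9, 10, 13} → MIN(duration + plays)=1008
  folk: ids {3, 6, 7, 12} → MIN(duration + plays)=598
  jazz: ids {1, 4, 8, 11} → MIN(duration + plays)=1442

classical | 1008 ; folk | 598 ; jazz | 1442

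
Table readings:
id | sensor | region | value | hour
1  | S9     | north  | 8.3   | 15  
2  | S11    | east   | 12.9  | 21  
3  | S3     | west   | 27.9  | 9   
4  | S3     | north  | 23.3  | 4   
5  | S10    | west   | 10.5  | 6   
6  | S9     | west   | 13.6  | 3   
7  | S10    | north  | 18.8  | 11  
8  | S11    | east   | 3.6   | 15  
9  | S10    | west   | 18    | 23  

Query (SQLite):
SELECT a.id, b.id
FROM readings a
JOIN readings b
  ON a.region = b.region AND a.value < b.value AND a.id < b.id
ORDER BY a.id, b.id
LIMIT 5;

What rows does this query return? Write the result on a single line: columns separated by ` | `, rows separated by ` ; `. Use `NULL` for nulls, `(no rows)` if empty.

Pairs (a,b) with same region, a.value < b.value, a.id < b.id.
region groups: east:{2,8} north:{1,4,7} west:{3,5,6,9}
Ordered by (a.id, b.id); first 5.

1 | 4 ; 1 | 7 ; 5 | 6 ; 5 | 9 ; 6 | 9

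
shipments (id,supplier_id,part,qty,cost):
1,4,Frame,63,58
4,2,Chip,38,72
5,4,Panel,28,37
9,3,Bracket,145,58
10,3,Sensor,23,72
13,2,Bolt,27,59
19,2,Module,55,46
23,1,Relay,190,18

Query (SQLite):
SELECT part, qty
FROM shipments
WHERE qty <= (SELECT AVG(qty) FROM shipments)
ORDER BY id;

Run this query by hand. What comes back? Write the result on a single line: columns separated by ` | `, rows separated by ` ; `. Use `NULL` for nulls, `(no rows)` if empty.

Frame | 63 ; Chip | 38 ; Panel | 28 ; Sensor | 23 ; Bolt | 27 ; Module | 55

Scalar subquery: AVG(qty) over all shipments rows = 71.125.
Keep rows where qty <= that value.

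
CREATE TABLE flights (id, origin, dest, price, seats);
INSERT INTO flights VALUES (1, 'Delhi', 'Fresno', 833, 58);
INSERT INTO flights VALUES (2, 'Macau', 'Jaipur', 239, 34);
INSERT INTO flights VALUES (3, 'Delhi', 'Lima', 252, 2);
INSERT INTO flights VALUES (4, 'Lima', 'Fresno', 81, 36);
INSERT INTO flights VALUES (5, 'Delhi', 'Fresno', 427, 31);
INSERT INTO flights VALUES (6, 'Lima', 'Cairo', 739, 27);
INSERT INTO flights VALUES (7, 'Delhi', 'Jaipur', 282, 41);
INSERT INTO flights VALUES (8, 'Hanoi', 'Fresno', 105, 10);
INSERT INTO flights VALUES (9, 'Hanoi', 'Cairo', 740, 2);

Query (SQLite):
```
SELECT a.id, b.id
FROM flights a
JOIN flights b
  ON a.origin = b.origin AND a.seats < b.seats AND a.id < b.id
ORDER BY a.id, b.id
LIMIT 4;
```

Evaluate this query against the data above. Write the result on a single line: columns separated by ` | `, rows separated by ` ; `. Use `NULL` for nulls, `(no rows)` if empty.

3 | 5 ; 3 | 7 ; 5 | 7

Pairs (a,b) with same origin, a.seats < b.seats, a.id < b.id.
origin groups: Delhi:{1,3,5,7} Hanoi:{8,9} Lima:{4,6} Macau:{2}
Ordered by (a.id, b.id); first 4.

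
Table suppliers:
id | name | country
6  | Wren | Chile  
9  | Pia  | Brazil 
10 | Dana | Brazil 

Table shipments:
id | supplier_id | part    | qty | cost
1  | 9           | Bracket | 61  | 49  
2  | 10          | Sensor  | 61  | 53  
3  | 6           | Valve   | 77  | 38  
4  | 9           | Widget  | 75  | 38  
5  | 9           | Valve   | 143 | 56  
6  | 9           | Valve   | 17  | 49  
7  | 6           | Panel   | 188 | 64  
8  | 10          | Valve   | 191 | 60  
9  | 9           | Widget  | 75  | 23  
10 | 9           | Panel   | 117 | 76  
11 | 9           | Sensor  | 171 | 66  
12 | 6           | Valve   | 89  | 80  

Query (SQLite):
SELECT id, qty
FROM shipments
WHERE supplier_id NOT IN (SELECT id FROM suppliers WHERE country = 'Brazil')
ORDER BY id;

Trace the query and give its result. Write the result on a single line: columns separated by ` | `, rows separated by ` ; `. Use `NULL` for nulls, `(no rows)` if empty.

3 | 77 ; 7 | 188 ; 12 | 89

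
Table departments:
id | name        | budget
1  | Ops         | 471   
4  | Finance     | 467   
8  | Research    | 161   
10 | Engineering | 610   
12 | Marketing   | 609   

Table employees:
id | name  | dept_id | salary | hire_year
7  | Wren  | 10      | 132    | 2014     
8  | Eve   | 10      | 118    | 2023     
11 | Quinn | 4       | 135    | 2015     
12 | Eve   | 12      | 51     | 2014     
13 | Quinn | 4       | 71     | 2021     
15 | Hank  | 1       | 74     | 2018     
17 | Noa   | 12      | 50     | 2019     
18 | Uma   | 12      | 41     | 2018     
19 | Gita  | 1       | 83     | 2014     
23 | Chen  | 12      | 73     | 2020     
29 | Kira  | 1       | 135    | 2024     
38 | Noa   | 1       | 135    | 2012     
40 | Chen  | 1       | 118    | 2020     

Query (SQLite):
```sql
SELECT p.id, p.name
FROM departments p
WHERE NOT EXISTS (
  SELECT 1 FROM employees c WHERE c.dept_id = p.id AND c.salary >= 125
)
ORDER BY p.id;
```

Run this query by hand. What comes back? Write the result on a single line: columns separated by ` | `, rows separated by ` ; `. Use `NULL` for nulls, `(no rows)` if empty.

For each departments row, check whether any employees with matching dept_id has salary >= 125.
Keep rows where that is false.

8 | Research ; 12 | Marketing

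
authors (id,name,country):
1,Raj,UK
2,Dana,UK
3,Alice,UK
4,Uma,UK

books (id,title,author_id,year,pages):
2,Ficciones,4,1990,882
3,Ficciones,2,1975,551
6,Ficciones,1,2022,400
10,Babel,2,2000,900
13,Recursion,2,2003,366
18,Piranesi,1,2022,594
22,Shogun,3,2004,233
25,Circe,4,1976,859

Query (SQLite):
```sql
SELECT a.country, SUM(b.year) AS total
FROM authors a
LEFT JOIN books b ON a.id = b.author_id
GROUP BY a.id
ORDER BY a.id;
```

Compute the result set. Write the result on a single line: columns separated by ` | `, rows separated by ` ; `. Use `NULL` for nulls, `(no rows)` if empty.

UK | 4044 ; UK | 5978 ; UK | 2004 ; UK | 3966

LEFT JOIN keeps every authors row; unmatched ones get NULL for books columns.
Group by authors.id and compute SUM(b.year). SUM over an all-NULL group is NULL.
  1: ids {6, 18} → SUM(b.year)=4044
  2: ids {3, 10, 13} → SUM(b.year)=5978
  3: ids {22} → SUM(b.year)=2004
  4: ids {2, 25} → SUM(b.year)=3966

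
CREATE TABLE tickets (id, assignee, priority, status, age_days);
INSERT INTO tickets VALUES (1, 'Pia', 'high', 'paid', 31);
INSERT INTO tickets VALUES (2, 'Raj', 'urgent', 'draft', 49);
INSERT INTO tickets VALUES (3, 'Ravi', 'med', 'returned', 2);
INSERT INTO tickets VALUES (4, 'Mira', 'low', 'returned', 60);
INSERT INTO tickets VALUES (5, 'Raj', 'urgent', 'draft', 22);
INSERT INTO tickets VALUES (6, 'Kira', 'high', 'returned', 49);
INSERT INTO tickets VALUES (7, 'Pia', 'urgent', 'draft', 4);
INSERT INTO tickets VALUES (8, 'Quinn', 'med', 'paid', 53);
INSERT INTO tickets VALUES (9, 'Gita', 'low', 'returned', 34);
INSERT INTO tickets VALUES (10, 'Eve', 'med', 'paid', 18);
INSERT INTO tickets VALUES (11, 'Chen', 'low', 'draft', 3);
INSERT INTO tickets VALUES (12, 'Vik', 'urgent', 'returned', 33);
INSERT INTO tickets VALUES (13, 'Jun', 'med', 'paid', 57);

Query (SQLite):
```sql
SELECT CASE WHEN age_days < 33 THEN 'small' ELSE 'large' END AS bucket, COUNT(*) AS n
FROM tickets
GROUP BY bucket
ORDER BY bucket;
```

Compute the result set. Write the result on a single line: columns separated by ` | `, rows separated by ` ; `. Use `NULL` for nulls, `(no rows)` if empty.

large | 7 ; small | 6

Bucket rows by age_days < 33 → 'small' else 'large'; count each bucket.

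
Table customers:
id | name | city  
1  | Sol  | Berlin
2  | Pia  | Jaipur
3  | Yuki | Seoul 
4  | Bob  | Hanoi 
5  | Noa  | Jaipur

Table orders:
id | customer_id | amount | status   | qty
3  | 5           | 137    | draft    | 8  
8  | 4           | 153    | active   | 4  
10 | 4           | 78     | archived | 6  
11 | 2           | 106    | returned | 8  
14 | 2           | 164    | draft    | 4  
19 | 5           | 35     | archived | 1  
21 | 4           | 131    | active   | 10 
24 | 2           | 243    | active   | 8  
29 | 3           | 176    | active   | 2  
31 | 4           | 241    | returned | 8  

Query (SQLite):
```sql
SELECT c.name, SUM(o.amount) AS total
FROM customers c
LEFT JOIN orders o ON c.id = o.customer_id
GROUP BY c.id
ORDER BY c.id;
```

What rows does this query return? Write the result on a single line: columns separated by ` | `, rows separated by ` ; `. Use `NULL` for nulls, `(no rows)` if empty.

LEFT JOIN keeps every customers row; unmatched ones get NULL for orders columns.
Group by customers.id and compute SUM(o.amount). SUM over an all-NULL group is NULL.
  1: ids {—} → SUM(o.amount)=NULL
  2: ids {11, 14, 24} → SUM(o.amount)=513
  3: ids {29} → SUM(o.amount)=176
  4: ids {8, 10, 21, 31} → SUM(o.amount)=603
  5: ids {3, 19} → SUM(o.amount)=172

Sol | NULL ; Pia | 513 ; Yuki | 176 ; Bob | 603 ; Noa | 172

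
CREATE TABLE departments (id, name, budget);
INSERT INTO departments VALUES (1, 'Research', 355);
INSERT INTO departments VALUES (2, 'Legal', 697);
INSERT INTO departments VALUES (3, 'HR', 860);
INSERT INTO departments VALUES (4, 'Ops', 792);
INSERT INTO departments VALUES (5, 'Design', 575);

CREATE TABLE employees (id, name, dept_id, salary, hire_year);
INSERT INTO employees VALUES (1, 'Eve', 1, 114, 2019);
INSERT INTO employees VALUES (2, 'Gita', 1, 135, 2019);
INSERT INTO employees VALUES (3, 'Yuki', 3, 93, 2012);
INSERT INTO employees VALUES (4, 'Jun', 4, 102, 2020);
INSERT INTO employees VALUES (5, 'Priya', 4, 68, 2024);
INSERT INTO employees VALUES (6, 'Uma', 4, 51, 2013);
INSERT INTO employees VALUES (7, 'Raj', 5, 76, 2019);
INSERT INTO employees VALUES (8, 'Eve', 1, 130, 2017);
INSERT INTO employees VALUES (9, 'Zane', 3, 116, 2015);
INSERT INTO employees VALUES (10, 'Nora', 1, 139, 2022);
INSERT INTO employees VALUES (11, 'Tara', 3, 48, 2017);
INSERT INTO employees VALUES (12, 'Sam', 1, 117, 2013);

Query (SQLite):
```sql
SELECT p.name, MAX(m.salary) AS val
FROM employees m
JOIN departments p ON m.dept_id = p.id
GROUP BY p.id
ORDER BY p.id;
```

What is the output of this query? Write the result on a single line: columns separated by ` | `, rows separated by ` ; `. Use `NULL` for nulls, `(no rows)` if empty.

Research | 139 ; HR | 116 ; Ops | 102 ; Design | 76

Join each employees row to its departments via dept_id.
Group joined rows by departments.id; compute MAX(m.salary) per group.
  1: ids {1, 2, 8, 10, 12} → MAX(m.salary)=139
  3: ids {3, 9, 11} → MAX(m.salary)=116
  4: ids {4, 5, 6} → MAX(m.salary)=102
  5: ids {7} → MAX(m.salary)=76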